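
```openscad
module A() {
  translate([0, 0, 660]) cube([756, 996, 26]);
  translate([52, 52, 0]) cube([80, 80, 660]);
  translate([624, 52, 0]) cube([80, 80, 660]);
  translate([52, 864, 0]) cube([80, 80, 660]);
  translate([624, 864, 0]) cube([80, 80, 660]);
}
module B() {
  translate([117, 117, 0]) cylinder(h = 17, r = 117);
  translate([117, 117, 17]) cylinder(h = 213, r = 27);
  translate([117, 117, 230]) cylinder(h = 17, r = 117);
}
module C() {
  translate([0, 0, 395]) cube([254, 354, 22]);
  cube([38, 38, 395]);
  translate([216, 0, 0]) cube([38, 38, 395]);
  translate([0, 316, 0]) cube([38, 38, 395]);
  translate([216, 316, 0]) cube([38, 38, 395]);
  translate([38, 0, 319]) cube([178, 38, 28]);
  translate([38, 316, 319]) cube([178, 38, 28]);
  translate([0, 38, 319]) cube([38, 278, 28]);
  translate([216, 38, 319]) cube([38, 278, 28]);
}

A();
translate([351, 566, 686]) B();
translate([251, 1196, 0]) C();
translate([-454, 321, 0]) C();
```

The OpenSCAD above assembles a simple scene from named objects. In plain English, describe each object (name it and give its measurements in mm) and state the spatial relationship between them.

A is a table with a 756×996 mm rectangular top, 26 mm thick, top surface at z = 686 mm, supported by four 80×80 mm square legs, each inset 52 mm from the nearest pair of top edges, running from the floor.

B is a spool: two coaxial disc flanges of radius 117 mm and thickness 17 mm, joined by a core cylinder of radius 27 mm and height 213 mm. The lower flange rests on z = 0 and the three cylinders share a vertical axis.

C is a four-legged stool. The seat is a 254×354×22 mm slab whose top surface is at z = 417 mm; four square legs, each 38×38 mm in cross-section, run from the floor (z = 0) to the underside of the seat, each flush with a corner of the seat. Four stretchers, 38 mm wide and 28 mm tall, connect adjacent legs with their undersides at z = 319 mm, each running between the inner faces of the legs it joins and aligned with the legs' outer faces on the other axis.

The spool is on top of the table. Two stools sit around the table at the +y, −x sides.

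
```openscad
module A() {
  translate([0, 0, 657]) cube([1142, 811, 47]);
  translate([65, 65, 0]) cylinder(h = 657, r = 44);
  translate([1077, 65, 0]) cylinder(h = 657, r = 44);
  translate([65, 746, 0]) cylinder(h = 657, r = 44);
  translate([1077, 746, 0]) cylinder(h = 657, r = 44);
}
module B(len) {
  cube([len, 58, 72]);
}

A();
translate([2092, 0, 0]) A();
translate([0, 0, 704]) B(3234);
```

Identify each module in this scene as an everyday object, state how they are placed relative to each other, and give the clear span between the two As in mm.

Second table starts at x = 2092; first ends at x = 1142; clear span = 2092 − 1142 = 950 mm.

A is a table. B is a beam. A beam spans the tops of two tables. The clear span between the two tables is 950 mm.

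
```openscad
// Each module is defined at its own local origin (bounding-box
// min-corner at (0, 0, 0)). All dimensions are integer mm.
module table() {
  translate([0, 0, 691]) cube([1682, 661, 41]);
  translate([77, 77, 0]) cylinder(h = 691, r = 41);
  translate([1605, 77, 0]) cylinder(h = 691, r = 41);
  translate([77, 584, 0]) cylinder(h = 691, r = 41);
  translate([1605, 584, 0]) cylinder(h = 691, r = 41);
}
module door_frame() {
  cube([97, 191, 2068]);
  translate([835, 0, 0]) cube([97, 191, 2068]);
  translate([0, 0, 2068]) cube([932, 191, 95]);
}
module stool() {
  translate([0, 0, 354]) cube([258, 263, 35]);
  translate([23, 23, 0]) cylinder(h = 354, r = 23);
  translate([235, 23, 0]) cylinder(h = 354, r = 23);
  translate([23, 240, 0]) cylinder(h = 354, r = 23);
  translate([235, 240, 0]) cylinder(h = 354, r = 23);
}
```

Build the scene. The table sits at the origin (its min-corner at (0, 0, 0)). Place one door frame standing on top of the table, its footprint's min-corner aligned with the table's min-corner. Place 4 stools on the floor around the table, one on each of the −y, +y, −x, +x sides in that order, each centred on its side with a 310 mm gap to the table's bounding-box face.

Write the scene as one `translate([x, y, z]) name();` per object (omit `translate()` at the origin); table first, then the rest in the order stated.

table();
translate([0, 0, 732]) door_frame();
translate([712, -573, 0]) stool();
translate([712, 971, 0]) stool();
translate([-568, 199, 0]) stool();
translate([1992, 199, 0]) stool();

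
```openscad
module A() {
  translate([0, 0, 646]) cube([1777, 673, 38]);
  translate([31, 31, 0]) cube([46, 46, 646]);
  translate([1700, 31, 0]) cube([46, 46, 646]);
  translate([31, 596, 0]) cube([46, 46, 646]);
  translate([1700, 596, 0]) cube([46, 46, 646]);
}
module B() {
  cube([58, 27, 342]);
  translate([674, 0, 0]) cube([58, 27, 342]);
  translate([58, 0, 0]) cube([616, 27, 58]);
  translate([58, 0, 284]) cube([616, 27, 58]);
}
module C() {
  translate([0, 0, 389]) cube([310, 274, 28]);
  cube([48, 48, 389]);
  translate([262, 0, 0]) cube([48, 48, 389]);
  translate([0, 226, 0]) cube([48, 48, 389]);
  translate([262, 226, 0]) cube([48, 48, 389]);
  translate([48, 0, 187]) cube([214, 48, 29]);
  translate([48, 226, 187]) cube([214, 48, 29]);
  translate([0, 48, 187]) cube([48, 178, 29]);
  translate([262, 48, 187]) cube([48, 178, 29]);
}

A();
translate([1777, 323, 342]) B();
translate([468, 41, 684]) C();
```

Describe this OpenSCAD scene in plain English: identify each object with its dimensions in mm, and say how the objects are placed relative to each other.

A is a table with a 1777×673 mm rectangular top, 38 mm thick, top surface at z = 684 mm, supported by four 46×46 mm square legs, each inset 31 mm from the nearest pair of top edges, running from the floor.

B is a rectangular picture frame lying in the x–z plane (depth along y). The opening is 616 mm wide (x) by 226 mm tall (z), surrounded by a border 58 mm wide on all four sides. The frame is 27 mm deep and is made of two full-height vertical stiles with two horizontal rails fitted between them.

C is a four-legged stool. The seat is a 310×274×28 mm slab whose top surface is at z = 417 mm; four square legs, each 48×48 mm in cross-section, run from the floor (z = 0) to the underside of the seat, each flush with a corner of the seat. Four stretchers, 48 mm wide and 29 mm tall, connect adjacent legs with their undersides at z = 187 mm, each running between the inner faces of the legs it joins and aligned with the legs' outer faces on the other axis.

The picture frame is beside the table with their tops flush at z = 684. The stool is on top of the table.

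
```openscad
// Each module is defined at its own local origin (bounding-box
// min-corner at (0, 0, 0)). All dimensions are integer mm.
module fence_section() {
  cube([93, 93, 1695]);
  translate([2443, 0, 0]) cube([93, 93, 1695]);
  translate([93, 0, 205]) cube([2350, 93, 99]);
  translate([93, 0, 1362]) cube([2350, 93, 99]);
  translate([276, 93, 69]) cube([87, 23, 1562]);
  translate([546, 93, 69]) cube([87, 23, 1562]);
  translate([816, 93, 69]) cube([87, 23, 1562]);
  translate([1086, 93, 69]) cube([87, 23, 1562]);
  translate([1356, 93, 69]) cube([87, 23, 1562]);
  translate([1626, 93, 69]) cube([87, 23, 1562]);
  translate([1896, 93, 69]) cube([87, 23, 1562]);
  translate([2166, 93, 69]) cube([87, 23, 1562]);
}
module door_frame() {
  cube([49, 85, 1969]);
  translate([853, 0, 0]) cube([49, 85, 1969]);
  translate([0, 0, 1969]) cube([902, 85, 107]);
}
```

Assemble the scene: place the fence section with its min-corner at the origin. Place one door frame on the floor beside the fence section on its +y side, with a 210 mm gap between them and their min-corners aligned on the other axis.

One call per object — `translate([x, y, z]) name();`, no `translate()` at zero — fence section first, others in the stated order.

fence_section();
translate([0, 326, 0]) door_frame();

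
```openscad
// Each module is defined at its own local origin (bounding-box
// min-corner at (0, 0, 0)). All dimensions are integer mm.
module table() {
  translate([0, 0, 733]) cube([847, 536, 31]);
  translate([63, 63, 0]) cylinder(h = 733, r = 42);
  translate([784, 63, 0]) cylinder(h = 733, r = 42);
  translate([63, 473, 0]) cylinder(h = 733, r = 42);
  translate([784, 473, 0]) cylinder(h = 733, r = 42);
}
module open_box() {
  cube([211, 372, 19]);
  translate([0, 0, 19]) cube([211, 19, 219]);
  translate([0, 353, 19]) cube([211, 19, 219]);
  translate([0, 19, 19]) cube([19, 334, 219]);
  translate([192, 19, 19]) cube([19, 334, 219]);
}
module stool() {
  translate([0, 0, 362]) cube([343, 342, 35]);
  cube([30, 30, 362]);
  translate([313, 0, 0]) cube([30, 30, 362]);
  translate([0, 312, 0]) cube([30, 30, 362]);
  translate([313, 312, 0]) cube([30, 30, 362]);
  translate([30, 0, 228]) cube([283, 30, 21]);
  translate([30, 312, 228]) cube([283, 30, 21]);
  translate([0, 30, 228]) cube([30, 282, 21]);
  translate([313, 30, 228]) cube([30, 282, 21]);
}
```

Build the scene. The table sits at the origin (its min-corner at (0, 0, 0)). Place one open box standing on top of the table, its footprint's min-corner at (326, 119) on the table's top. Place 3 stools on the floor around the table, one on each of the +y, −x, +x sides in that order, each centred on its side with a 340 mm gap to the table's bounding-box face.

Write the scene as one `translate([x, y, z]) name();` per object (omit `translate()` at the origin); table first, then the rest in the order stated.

table();
translate([326, 119, 764]) open_box();
translate([252, 876, 0]) stool();
translate([-683, 97, 0]) stool();
translate([1187, 97, 0]) stool();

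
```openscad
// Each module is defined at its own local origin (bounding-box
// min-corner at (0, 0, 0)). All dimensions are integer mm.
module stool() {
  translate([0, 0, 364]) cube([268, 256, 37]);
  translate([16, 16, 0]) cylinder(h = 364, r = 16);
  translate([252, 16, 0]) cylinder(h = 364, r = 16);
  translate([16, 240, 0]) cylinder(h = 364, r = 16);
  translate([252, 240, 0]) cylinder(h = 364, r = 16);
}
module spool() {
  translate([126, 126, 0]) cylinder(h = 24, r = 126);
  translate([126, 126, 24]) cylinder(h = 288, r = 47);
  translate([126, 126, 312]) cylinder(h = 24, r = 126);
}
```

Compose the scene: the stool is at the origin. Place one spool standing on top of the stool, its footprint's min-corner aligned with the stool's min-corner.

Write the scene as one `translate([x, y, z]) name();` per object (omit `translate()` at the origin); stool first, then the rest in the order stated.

stool();
translate([0, 0, 401]) spool();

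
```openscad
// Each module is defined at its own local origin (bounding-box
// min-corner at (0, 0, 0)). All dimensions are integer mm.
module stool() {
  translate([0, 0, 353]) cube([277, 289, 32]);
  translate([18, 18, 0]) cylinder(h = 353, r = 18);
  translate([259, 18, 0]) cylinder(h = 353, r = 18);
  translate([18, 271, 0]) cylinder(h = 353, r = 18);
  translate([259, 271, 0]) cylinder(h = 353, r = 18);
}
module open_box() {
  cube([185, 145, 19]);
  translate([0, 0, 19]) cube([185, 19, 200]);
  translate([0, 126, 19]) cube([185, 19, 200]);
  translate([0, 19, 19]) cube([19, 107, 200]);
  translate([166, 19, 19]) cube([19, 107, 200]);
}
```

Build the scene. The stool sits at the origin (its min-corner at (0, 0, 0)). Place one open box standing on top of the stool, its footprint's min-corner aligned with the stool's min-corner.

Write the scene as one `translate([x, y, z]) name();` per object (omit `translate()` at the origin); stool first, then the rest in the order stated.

stool();
translate([0, 0, 385]) open_box();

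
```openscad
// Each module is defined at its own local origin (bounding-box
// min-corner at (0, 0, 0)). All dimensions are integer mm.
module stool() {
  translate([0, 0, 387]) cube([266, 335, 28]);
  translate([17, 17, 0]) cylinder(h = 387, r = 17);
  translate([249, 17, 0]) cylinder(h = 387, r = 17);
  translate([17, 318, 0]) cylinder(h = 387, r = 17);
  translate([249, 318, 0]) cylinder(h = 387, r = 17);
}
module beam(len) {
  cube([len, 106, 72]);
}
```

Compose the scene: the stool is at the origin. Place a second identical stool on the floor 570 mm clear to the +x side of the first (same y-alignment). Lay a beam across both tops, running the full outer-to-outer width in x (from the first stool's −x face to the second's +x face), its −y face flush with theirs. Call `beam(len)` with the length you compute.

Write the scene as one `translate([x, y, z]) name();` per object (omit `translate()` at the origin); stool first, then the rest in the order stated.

stool();
translate([836, 0, 0]) stool();
translate([0, 0, 415]) beam(1102);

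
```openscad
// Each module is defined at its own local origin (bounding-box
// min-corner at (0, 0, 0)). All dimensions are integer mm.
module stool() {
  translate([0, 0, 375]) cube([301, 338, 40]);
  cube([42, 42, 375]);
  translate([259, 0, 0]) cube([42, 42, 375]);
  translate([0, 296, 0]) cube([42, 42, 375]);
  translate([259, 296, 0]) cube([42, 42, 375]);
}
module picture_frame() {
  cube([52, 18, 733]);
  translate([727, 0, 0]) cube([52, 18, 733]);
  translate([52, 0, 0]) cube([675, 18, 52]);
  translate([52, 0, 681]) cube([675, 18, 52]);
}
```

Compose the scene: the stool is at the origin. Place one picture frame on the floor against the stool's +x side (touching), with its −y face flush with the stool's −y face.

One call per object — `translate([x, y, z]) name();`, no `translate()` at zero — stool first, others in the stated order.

stool();
translate([301, 0, 0]) picture_frame();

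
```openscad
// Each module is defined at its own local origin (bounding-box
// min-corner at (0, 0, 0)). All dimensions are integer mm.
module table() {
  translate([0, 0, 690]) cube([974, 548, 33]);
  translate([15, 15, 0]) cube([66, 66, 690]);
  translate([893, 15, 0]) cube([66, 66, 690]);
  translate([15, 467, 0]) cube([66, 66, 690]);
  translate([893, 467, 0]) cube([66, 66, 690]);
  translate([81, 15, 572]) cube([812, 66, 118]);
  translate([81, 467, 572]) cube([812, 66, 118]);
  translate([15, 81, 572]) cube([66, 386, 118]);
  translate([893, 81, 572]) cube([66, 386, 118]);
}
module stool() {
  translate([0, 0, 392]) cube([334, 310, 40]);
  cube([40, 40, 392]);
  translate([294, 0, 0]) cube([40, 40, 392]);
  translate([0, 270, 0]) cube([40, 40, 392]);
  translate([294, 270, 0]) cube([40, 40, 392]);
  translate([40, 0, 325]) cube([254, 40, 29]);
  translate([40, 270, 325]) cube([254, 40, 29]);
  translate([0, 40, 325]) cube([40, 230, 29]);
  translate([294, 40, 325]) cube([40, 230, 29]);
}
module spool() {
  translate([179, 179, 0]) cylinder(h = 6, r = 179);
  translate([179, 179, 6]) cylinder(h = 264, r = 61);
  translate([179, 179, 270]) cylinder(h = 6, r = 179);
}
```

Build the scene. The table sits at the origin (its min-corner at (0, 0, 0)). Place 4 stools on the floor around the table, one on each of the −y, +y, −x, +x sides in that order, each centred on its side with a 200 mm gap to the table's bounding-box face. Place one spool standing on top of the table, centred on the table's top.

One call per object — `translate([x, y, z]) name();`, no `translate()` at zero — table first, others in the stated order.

table();
translate([320, -510, 0]) stool();
translate([320, 748, 0]) stool();
translate([-534, 119, 0]) stool();
translate([1174, 119, 0]) stool();
translate([308, 95, 723]) spool();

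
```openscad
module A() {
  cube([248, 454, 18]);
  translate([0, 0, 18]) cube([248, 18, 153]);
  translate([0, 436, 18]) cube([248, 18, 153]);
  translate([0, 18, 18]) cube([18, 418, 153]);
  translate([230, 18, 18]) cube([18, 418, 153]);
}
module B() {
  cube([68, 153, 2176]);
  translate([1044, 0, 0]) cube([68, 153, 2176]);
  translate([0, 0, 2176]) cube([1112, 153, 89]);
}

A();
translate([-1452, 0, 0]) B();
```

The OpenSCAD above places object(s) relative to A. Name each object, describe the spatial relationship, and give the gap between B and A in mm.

The door frame's nearest face is 340 mm from the open box's −x face.

A is an open box. B is a door frame. The door frame is on the floor beside the open box on its −x side. The gap between the door frame and the open box is 340 mm.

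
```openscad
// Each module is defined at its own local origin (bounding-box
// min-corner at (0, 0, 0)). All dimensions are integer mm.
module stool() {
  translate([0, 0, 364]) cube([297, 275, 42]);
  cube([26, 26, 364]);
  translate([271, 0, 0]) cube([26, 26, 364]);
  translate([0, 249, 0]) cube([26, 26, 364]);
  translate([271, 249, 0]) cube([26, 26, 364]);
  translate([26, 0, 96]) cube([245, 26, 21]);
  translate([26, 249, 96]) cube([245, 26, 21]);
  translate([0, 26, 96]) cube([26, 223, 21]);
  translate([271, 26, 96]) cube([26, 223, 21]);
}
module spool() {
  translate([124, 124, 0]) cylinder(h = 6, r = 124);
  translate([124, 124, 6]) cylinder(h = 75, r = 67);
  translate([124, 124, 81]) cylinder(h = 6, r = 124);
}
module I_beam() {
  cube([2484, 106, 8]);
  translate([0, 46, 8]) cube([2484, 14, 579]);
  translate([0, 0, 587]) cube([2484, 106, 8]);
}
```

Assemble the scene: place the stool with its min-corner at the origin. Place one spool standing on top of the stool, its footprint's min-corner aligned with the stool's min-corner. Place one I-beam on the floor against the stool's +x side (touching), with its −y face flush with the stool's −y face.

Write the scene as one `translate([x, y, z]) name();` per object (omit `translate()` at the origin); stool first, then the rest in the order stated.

stool();
translate([0, 0, 406]) spool();
translate([297, 0, 0]) I_beam();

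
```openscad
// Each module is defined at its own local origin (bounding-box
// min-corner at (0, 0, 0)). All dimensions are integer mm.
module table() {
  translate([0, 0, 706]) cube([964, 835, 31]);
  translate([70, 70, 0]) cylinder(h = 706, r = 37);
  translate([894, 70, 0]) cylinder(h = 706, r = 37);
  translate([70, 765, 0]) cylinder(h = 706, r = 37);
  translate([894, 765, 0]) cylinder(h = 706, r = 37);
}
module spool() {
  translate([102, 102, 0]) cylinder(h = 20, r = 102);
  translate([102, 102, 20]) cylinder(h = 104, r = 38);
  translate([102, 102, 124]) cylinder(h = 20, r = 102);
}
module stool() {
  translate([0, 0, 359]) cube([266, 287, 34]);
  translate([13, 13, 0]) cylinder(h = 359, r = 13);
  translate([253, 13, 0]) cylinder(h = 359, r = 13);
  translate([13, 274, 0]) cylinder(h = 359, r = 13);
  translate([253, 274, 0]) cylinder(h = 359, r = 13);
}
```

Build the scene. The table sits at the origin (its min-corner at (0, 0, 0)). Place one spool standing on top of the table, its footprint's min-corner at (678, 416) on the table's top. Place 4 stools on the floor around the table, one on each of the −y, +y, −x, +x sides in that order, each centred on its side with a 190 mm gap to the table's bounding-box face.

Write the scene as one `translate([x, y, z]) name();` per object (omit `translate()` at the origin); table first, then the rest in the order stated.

table();
translate([678, 416, 737]) spool();
translate([349, -477, 0]) stool();
translate([349, 1025, 0]) stool();
translate([-456, 274, 0]) stool();
translate([1154, 274, 0]) stool();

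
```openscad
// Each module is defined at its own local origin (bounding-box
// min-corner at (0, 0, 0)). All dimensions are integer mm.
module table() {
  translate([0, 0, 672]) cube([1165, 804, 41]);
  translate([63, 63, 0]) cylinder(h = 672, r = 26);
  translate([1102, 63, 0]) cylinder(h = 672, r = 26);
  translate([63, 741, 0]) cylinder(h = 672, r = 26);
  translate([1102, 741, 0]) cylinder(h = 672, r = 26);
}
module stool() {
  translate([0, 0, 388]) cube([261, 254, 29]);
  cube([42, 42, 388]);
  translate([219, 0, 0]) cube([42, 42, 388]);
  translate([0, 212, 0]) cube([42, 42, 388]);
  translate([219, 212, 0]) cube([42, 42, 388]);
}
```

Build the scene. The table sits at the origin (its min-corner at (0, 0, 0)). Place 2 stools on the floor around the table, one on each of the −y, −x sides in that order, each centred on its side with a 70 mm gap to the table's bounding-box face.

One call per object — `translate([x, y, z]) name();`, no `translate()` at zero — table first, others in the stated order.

table();
translate([452, -324, 0]) stool();
translate([-331, 275, 0]) stool();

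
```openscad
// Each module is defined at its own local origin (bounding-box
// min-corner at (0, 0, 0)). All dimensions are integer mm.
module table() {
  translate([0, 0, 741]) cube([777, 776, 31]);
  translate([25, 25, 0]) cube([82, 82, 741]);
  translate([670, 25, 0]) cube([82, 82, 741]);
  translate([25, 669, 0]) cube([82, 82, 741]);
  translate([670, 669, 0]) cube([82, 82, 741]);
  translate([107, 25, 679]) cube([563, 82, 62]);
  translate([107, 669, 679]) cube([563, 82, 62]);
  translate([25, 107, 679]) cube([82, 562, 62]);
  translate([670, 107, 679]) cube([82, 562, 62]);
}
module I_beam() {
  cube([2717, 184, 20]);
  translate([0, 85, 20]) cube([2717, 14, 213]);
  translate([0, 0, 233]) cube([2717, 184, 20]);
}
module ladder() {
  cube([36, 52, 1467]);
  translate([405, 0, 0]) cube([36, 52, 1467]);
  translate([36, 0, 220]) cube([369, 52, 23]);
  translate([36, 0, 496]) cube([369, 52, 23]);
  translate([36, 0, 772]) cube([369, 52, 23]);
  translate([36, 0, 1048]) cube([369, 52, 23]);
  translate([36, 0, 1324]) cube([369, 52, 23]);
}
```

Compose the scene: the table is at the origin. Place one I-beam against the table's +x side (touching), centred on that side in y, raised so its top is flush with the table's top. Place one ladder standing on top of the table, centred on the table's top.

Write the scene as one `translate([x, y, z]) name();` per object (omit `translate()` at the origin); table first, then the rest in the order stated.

table();
translate([777, 296, 519]) I_beam();
translate([168, 362, 772]) ladder();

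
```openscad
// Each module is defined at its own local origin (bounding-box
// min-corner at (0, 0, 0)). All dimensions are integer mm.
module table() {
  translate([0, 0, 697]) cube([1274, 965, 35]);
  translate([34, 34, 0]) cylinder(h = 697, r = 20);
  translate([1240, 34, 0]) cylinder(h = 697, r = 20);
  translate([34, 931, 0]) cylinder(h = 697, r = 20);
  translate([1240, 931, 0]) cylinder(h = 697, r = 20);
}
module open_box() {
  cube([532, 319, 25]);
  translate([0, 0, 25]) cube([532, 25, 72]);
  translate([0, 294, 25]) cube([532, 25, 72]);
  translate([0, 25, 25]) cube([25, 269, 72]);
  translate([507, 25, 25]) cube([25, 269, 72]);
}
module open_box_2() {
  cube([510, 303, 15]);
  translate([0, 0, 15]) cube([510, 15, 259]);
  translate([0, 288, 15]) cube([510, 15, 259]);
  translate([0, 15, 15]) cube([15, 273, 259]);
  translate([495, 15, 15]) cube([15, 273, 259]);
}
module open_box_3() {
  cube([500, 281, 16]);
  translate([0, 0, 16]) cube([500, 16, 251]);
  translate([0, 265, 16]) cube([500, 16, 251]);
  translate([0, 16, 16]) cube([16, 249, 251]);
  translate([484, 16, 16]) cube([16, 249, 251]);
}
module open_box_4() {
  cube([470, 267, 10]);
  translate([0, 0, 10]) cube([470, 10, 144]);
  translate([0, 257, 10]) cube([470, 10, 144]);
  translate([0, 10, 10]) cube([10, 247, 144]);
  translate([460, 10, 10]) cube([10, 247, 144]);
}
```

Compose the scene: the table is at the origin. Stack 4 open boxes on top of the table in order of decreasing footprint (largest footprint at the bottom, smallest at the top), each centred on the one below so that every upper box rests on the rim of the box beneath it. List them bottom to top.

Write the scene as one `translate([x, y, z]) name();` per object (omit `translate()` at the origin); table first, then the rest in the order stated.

table();
translate([371, 323, 732]) open_box();
translate([382, 331, 829]) open_box_2();
translate([387, 342, 1103]) open_box_3();
translate([402, 349, 1370]) open_box_4();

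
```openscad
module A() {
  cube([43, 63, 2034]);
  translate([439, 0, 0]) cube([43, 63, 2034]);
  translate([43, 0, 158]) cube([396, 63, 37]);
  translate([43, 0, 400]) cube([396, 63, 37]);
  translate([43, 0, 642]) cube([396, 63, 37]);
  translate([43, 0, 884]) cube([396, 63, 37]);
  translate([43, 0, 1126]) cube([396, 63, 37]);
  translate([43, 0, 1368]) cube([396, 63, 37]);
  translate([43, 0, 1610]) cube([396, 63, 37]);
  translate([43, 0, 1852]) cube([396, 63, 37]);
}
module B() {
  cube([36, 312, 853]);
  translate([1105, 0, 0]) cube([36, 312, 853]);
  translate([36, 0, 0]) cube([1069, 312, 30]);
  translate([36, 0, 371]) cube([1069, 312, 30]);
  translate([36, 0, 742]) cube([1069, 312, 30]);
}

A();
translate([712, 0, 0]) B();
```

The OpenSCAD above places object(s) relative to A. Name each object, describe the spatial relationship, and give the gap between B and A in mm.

A is a ladder. B is a bookshelf. The bookshelf is on the floor beside the ladder on its +x side. The gap between the bookshelf and the ladder is 230 mm.

The bookshelf's nearest face is 230 mm from the ladder's +x face.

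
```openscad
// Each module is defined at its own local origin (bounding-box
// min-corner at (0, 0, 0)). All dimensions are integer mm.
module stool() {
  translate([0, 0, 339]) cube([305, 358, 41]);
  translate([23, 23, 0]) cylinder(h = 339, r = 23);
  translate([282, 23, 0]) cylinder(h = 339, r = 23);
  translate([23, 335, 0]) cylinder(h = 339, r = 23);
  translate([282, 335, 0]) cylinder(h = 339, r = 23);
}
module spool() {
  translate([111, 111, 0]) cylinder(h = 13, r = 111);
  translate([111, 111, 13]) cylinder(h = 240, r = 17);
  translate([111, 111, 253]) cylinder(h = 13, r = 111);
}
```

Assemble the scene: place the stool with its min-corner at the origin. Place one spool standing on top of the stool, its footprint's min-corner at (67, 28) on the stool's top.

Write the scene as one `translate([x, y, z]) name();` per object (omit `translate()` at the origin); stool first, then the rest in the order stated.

stool();
translate([67, 28, 380]) spool();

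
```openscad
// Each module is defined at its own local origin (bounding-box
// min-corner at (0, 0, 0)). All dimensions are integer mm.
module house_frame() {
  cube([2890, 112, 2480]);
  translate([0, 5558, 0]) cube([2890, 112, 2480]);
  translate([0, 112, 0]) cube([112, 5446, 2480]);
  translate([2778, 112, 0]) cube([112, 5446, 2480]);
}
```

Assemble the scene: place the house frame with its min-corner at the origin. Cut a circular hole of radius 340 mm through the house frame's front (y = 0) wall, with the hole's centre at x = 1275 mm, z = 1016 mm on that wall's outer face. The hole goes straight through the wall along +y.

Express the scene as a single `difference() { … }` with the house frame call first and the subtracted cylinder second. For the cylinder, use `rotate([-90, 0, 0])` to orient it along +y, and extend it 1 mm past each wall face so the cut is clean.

difference() {
  house_frame();
  translate([1275, -1, 1016]) rotate([-90, 0, 0]) cylinder(h = 114, r = 340);
}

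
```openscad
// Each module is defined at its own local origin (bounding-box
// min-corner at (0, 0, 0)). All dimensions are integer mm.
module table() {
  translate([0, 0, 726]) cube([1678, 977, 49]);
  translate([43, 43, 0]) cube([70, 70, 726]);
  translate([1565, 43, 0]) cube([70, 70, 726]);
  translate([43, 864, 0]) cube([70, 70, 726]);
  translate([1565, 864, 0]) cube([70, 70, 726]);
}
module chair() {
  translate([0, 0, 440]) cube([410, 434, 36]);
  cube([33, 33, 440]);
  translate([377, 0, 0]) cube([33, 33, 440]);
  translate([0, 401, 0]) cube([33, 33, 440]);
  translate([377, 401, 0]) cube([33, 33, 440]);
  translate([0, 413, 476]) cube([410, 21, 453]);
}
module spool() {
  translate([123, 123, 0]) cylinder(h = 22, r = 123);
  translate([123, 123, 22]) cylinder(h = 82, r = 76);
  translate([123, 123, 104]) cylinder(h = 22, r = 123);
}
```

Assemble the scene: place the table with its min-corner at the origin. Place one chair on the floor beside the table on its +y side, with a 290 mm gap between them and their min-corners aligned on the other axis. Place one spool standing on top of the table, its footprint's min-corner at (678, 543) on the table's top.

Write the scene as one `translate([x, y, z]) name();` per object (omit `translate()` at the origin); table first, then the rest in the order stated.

table();
translate([0, 1267, 0]) chair();
translate([678, 543, 775]) spool();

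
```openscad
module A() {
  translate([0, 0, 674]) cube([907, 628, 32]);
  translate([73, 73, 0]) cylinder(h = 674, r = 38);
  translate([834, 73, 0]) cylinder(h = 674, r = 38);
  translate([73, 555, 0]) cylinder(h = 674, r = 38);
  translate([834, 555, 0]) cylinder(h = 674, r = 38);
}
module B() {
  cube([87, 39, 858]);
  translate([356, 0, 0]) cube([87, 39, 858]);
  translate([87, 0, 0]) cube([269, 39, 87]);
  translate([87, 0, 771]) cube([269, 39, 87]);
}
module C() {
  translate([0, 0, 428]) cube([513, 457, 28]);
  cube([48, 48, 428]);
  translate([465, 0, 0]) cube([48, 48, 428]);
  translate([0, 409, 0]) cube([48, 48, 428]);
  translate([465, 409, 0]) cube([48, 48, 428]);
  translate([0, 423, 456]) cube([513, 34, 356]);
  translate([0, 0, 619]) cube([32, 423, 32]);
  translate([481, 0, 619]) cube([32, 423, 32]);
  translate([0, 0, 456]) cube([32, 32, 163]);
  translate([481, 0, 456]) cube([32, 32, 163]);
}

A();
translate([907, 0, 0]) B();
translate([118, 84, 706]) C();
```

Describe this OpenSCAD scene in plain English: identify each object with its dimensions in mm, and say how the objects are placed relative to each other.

A is a table: top 907 mm (x) × 628 mm (y), 32 mm thick, upper face at z = 706 mm, on four round legs of 76 mm diameter, each leg's bounding box inset 35 mm from the nearest pair of top edges, running from z = 0 to the bottom of the top.

B is a rectangular picture frame lying in the x–z plane (depth along y). The opening is 269 mm wide (x) by 684 mm tall (z), surrounded by a border 87 mm wide on all four sides. The frame is 39 mm deep and is made of two full-height vertical stiles with two horizontal rails fitted between them.

C is a chair. The seat is a 513×457×28 mm slab with its top at z = 456 mm, on four 48×48 mm corner legs (flush with the seat edges, standing on z = 0). A flat backrest 34 mm thick, 356 mm tall, spans the full seat width and rises from the seat top along its +y edge, rear face flush with the rear of the seat. Two armrests of 32×32 mm section run along each side from the seat's front edge to the front of the backrest, top faces 195 mm above the seat top and outer faces flush with the seat's x-edges; a 32×32 mm post under the front of each armrest stands on the seat at the front corner.

The picture frame is against the table's +x side, with their −y faces flush. The chair is on top of the table.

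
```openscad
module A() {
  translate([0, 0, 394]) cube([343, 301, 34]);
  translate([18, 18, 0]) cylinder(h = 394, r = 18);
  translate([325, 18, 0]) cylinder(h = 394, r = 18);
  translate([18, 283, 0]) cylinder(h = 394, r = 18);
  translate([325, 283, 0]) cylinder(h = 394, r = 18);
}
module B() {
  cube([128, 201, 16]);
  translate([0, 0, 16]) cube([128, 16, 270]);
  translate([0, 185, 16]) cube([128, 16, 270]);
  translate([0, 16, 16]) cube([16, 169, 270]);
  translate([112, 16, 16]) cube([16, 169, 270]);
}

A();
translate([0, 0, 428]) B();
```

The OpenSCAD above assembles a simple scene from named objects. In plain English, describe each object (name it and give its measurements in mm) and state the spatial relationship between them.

A is a simple wooden stool: a rectangular seat 343 mm (x) by 301 mm (y), 34 mm thick, top face at z = 428 mm, on four round legs, each 36 mm in diameter. The legs rest on z = 0, each leg's axis is inset half a diameter from the nearest pair of seat edges (so the leg's bounding box is flush with the corner).

B is an open-topped rectangular box: outside dimensions 128×201×286 mm, with a uniform wall and base thickness of 16 mm. The base is a full 128×201 slab on the floor; four walls sit on top of the base. The front and back walls (the −y and +y sides) span the full width; the two side walls fit between them.

The open box is on top of the stool.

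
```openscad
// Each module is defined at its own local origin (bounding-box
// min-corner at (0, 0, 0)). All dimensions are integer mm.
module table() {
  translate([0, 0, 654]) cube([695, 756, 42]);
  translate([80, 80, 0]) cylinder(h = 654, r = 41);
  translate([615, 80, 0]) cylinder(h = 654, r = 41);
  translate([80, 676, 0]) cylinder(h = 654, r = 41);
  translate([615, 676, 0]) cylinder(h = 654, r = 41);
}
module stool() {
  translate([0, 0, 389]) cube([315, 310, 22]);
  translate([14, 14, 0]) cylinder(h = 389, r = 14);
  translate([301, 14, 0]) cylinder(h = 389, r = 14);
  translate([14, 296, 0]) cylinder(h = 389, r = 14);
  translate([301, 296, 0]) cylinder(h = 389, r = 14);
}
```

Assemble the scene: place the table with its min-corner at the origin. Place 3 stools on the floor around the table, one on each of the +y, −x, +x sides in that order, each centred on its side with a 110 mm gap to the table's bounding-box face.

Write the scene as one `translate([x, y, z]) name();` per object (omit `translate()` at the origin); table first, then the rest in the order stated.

table();
translate([190, 866, 0]) stool();
translate([-425, 223, 0]) stool();
translate([805, 223, 0]) stool();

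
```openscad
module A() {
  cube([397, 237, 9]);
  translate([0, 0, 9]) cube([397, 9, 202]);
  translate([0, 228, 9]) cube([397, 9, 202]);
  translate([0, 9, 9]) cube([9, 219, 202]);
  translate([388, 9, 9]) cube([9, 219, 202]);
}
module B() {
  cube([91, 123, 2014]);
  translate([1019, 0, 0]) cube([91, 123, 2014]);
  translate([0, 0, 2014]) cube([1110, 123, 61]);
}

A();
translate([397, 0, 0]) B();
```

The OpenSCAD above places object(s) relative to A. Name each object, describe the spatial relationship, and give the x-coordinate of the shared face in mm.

A is an open box. B is a door frame. The door frame is against the open box's +x side, with their −y faces flush. The x-coordinate of the shared face is 397 mm.

The open box's +x face and the door frame's −x face are both at x = 397 mm.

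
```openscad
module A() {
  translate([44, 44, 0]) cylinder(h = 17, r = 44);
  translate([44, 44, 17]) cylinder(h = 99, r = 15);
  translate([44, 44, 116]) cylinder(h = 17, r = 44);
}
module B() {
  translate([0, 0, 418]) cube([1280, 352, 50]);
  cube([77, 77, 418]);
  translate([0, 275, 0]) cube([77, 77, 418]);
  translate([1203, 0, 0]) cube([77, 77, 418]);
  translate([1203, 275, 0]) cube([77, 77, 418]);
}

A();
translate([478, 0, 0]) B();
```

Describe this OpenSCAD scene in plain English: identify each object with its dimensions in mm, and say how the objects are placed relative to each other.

A is a spool: two coaxial disc flanges of radius 44 mm and thickness 17 mm, joined by a core cylinder of radius 15 mm and height 99 mm. The lower flange rests on z = 0 and the three cylinders share a vertical axis.

B is a long wooden bench with a 1280 mm (x) × 352 mm (y) seat, 50 mm thick, its top surface 468 mm above the floor. Four 77 mm square legs at the seat corners, flush with the edges, run from z = 0 to the seat underside.

The bench is on the floor beside the spool on its +x side.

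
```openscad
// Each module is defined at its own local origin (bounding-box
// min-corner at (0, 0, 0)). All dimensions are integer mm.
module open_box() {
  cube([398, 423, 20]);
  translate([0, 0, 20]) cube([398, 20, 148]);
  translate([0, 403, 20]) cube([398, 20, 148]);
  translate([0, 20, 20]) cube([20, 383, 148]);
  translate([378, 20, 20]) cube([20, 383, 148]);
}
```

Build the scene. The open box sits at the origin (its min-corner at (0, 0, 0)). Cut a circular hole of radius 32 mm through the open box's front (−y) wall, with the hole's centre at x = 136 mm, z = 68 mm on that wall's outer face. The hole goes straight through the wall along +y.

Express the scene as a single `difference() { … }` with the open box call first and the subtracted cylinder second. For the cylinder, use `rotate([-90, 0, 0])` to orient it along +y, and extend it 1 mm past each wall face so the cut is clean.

difference() {
  open_box();
  translate([136, -1, 68]) rotate([-90, 0, 0]) cylinder(h = 22, r = 32);
}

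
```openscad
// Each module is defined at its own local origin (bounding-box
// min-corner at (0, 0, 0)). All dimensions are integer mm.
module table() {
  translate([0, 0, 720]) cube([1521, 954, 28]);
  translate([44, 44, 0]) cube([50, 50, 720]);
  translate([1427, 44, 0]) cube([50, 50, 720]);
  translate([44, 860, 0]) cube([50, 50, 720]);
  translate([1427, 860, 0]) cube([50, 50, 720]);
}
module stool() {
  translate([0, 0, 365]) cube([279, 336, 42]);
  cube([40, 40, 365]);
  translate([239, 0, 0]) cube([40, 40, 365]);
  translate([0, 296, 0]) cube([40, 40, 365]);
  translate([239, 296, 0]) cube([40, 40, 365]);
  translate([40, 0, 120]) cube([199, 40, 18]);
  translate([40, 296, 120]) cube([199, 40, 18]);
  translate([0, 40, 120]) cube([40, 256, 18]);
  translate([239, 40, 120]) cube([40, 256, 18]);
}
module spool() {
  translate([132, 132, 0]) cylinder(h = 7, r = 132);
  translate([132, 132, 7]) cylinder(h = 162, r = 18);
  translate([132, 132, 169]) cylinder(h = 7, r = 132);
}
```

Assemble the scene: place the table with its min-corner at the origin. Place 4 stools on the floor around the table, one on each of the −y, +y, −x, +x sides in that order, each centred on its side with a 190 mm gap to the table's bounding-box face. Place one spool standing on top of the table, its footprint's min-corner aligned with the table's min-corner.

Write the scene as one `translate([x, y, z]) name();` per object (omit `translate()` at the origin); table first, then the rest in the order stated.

table();
translate([621, -526, 0]) stool();
translate([621, 1144, 0]) stool();
translate([-469, 309, 0]) stool();
translate([1711, 309, 0]) stool();
translate([0, 0, 748]) spool();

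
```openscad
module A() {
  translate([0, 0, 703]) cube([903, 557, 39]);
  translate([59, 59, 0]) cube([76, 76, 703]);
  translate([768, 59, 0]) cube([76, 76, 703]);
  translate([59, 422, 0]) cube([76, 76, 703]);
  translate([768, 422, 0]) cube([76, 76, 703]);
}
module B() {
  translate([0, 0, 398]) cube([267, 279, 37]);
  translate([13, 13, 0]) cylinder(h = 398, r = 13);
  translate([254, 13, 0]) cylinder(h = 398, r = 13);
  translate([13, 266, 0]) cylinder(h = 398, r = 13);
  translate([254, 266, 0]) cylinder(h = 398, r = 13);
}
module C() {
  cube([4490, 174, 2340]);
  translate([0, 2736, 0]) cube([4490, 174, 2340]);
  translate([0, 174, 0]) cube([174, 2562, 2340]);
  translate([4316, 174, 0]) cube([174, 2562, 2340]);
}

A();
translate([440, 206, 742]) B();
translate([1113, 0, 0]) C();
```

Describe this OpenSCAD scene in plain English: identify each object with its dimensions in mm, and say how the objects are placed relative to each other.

A is a table with a 903×557 mm rectangular top, 39 mm thick, top surface at z = 742 mm, supported by four 76×76 mm square legs, each inset 59 mm from the nearest pair of top edges, running from the floor.

B is a simple wooden stool: a rectangular seat 267 mm (x) by 279 mm (y), 37 mm thick, top face at z = 435 mm, on four round legs, each 26 mm in diameter. The legs rest on z = 0, each leg's axis is inset half a diameter from the nearest pair of seat edges (so the leg's bounding box is flush with the corner).

C is the wall frame of a small rectangular building: four walls, each 2340 mm tall and 174 mm thick, enclosing a footprint 4490 mm (x) by 2910 mm (y) outside-to-outside, with no floor or roof. The front and back walls (the −y and +y sides) span the full width; the two side walls fit between them.

The stool is on top of the table. The house frame is on the floor beside the table on its +x side.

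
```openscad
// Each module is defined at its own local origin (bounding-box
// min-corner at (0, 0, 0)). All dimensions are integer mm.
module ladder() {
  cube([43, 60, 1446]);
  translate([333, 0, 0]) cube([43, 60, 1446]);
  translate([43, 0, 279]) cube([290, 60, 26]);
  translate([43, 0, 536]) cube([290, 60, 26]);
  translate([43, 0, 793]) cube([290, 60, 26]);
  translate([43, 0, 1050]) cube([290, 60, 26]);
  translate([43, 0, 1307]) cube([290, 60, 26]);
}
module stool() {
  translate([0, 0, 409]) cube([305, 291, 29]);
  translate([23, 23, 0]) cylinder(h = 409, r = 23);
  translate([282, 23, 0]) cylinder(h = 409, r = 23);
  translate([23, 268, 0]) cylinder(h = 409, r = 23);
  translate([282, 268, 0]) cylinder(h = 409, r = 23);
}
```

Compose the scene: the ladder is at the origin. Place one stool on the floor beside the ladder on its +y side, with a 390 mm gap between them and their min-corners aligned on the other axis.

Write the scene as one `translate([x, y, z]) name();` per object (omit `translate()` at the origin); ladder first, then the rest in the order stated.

ladder();
translate([0, 450, 0]) stool();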